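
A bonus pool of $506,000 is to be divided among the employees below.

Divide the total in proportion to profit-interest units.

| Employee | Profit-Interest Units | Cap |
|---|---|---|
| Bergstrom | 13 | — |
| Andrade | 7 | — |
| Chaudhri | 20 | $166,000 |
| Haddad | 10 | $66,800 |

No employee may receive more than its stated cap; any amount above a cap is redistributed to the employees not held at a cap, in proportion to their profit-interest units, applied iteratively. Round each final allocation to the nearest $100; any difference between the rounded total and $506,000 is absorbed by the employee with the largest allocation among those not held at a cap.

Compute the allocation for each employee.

Bergstrom: $177,600 · Andrade: $95,600 · Chaudhri: $166,000 · Haddad: $66,800

Sum of profit-interest units: 50.
Pro-rata shares before constraints: Bergstrom 131,560.00; Andrade 70,840.00; Chaudhri 202,400.00; Haddad 101,200.00.
Capped: Chaudhri ($166,000), Haddad ($66,800); residual $273,200 reallocated over remaining profit-interest units 20.
Shares after redistribution: Bergstrom 177,580.00 → $177,600; Andrade 95,620.00 → $95,600.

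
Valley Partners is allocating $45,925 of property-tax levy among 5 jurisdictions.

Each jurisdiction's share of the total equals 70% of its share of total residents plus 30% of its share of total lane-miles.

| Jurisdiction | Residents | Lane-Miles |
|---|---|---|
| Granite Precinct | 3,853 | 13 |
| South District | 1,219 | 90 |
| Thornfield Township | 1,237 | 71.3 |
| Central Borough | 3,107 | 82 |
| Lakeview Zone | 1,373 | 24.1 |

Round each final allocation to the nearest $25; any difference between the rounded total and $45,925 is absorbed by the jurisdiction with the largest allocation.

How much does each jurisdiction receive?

Residents total 10,789; lane-miles total 280.4.
Blended shares (70% residents + 30% lane-miles): Granite Precinct 0.2639; South District 0.1754; Thornfield Township 0.1565; Central Borough 0.2893; Lakeview Zone 0.1149.
Raw shares: Granite Precinct 12,119.37; South District 8,054.36; Thornfield Township 7,189.17; Central Borough 13,286.87; Lakeview Zone 5,275.22.
At nearest $25: Granite Precinct $12,125; South District $8,050; Thornfield Township $7,200; Central Borough $13,275; Lakeview Zone $5,275. Sum = $45,925.
No rounding difference to absorb.

Granite Precinct: $12,125 | South District: $8,050 | Thornfield Township: $7,200 | Central Borough: $13,275 | Lakeview Zone: $5,275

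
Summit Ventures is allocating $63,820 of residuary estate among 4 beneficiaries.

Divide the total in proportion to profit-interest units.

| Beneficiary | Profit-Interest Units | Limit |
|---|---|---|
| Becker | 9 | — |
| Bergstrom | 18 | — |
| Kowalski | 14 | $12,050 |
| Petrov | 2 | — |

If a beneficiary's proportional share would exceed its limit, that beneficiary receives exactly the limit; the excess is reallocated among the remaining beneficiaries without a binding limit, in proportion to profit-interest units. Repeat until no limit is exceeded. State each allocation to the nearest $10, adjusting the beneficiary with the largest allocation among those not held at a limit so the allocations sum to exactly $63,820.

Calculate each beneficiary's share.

Becker: $16,070 · Bergstrom: $32,130 · Kowalski: $12,050 · Petrov: $3,570

Combined profit-interest units = 43.
Pro-rata shares before constraints: Becker 13,357.67; Bergstrom 26,715.35; Kowalski 20,778.60; Petrov 2,968.37.
Cap binds for Kowalski ($12,050); residual $51,770 reallocated over remaining profit-interest units 29.
Remaining shares: Becker 16,066.55 → $16,070; Bergstrom 32,133.10 → $32,130; Petrov 3,570.34 → $3,570.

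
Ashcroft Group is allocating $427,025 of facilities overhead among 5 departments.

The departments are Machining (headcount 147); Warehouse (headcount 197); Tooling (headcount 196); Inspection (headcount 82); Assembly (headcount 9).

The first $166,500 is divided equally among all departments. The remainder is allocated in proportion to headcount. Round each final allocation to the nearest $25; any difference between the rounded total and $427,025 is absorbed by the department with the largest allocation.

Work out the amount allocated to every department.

$166,500 shared equally gives $33,300 per department.
Remainder $260,525 by headcount (total 631): Machining 60,692.83 → $60,700; Warehouse 81,336.65 → $81,325; Tooling 80,923.77 → $80,925; Inspection 33,855.86 → $33,850; Assembly 3,715.89 → $3,725.
Totals: Machining $33,300 + $60,700 = $94,000; Warehouse $33,300 + $81,325 = $114,625; Tooling $33,300 + $80,925 = $114,225; Inspection $33,300 + $33,850 = $67,150; Assembly $33,300 + $3,725 = $37,025.

Machining: $94,000; Warehouse: $114,625; Tooling: $114,225; Inspection: $67,150; Assembly: $37,025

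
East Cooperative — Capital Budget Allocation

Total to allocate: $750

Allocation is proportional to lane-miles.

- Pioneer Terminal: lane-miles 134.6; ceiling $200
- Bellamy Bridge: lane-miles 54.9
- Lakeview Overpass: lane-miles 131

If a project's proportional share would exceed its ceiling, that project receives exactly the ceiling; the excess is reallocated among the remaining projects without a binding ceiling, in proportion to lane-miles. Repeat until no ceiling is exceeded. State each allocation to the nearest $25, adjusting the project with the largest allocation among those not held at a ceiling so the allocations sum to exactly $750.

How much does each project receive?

Pioneer Terminal: $200 | Bellamy Bridge: $150 | Lakeview Overpass: $400

Total lane-miles = 320.5.
Pro-rata shares before constraints: Pioneer Terminal 314.98; Bellamy Bridge 128.47; Lakeview Overpass 306.55.
Held at cap: Pioneer Terminal ($200); balance $550 reallocated over remaining lane-miles 185.9.
Shares after redistribution: Bellamy Bridge 162.43 → $150; Lakeview Overpass 387.57 → $400.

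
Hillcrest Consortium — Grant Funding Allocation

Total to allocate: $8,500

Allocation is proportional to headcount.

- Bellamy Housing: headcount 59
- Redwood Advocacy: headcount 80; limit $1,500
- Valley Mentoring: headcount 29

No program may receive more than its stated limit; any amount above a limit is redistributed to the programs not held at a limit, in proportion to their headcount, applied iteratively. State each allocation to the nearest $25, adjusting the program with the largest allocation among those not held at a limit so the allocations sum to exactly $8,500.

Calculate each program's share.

Bellamy Housing: $4,700 · Redwood Advocacy: $1,500 · Valley Mentoring: $2,300

Total headcount = 168.
Proportional shares (ignoring caps): Bellamy Housing 2,985.12; Redwood Advocacy 4,047.62; Valley Mentoring 1,467.26.
Capped: Redwood Advocacy ($1,500); remaining pool $7,000 reallocated over remaining headcount 88.
Shares after redistribution: Bellamy Housing 4,693.18 → $4,700; Valley Mentoring 2,306.82 → $2,300.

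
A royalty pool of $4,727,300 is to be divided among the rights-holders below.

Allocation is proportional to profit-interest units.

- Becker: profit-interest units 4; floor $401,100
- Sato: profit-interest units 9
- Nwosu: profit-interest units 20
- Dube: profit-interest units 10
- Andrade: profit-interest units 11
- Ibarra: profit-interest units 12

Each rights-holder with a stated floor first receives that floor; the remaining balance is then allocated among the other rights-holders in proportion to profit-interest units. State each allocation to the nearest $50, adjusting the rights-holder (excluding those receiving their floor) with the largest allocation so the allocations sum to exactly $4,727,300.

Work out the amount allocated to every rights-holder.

Guaranteed amounts: Becker $401,100. Remaining pool $4,326,200.
Remaining pool split over remaining profit-interest units 62: Sato 627,996.77 → $628,000; Nwosu 1,395,548.39 → $1,395,550; Dube 697,774.19 → $697,750; Andrade 767,551.61 → $767,550; Ibarra 837,329.03 → $837,350.

Becker: $401,100; Sato: $628,000; Nwosu: $1,395,550; Dube: $697,750; Andrade: $767,550; Ibarra: $837,350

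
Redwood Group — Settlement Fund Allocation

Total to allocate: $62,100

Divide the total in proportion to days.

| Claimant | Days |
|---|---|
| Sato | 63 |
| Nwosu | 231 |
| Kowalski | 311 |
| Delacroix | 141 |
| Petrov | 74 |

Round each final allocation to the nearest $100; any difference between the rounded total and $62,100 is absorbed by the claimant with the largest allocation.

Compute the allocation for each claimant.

Sato: $4,800; Nwosu: $17,500; Kowalski: $23,500; Delacroix: $10,700; Petrov: $5,600

Total days = 820.
Raw shares: Sato 63/820 × $62,100 = 4,771.10; Nwosu 231/820 × $62,100 = 17,494.02; Kowalski 311/820 × $62,100 = 23,552.56; Delacroix 141/820 × $62,100 = 10,678.17; Petrov 74/820 × $62,100 = 5,604.15.
After rounding ($100): Sato $4,800; Nwosu $17,500; Kowalski $23,600; Delacroix $10,700; Petrov $5,600. Sum = $62,200.
Difference $62,100 − $62,200 = −$100 applied to largest allocation (Kowalski): Kowalski becomes $23,500.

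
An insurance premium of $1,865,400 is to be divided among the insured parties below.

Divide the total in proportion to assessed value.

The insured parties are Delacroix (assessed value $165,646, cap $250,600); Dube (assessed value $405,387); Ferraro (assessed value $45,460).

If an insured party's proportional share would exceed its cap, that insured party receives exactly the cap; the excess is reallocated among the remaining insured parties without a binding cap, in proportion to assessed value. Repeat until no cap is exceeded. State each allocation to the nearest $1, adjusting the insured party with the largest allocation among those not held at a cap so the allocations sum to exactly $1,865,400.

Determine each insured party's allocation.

Delacroix: $250,600 | Dube: $1,451,976 | Ferraro: $162,824

Sum of assessed value: 616,493.
Unconstrained shares: Delacroix 501,215.83; Dube 1,226,630.16; Ferraro 137,554.01.
Held at cap: Delacroix ($250,600); residual $1,614,800 reallocated over remaining assessed value 450,847.
Shares after redistribution: Dube 1,451,975.79 → $1,451,976; Ferraro 162,824.21 → $162,824.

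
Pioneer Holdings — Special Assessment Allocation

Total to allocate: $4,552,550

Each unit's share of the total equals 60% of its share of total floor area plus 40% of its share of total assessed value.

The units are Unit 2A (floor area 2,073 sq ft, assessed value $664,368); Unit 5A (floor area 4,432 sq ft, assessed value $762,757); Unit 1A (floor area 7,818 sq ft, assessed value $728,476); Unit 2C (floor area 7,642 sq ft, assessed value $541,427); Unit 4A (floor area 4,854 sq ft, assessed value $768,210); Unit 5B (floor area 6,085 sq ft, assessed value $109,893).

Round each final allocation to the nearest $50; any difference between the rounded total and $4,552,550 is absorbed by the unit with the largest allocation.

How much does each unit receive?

Totals — floor area 32,904, assessed value 3,575,131.
Combined weights (60% floor area + 40% assessed value): Unit 2A 0.1121; Unit 5A 0.1662; Unit 1A 0.2241; Unit 2C 0.1999; Unit 4A 0.1745; Unit 5B 0.1233.
Pro-rata amounts: Unit 2A 510,491.24; Unit 5A 756,439.12; Unit 1A 1,020,067.08; Unit 2C 910,181.60; Unit 4A 794,249.04; Unit 5B 561,121.93.
Rounded to nearest $50: Unit 2A $510,500; Unit 5A $756,450; Unit 1A $1,020,050; Unit 2C $910,200; Unit 4A $794,250; Unit 5B $561,100. Sum = $4,552,550.
No rounding difference to absorb.

Unit 2A: $510,500 · Unit 5A: $756,450 · Unit 1A: $1,020,050 · Unit 2C: $910,200 · Unit 4A: $794,250 · Unit 5B: $561,100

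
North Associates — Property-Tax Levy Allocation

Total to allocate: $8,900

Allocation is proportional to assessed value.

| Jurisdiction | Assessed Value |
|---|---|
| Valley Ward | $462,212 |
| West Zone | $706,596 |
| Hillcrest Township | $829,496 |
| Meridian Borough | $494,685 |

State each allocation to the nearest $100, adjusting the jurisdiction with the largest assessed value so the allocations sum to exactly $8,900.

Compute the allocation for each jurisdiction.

Valley Ward: $1,700; West Zone: $2,500; Hillcrest Township: $2,900; Meridian Borough: $1,800

Assessed value total: 462,212 + 706,596 + 829,496 + 494,685 = 2,492,989.
Pro-rata amounts: Valley Ward 1,650.10; West Zone 2,522.56; Hillcrest Township 2,961.31; Meridian Borough 1,766.03.
At nearest $100: Valley Ward $1,700; West Zone $2,500; Hillcrest Township $3,000; Meridian Borough $1,800. Sum = $9,000.
Difference $8,900 − $9,000 = −$100 applied to largest assessed value (Hillcrest Township): Hillcrest Township becomes $2,900.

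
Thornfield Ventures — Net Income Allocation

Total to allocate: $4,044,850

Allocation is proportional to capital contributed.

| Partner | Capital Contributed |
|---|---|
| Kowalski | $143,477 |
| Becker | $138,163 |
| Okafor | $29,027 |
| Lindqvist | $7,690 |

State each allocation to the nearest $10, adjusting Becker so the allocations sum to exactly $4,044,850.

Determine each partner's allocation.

Total capital contributed = 318,357.
Unrounded shares: Kowalski 143,477/318,357 × $4,044,850 = 1,822,931.31; Becker 138,163/318,357 × $4,044,850 = 1,755,414.87; Okafor 29,027/318,357 × $4,044,850 = 368,799.37; Lindqvist 7,690/318,357 × $4,044,850 = 97,704.45.
Rounded to nearest $10: Kowalski $1,822,930; Becker $1,755,410; Okafor $368,800; Lindqvist $97,700. Sum = $4,044,840.
Difference $4,044,850 − $4,044,840 = +$10 applied to Becker: Becker becomes $1,755,420.

Kowalski: $1,822,930 · Becker: $1,755,420 · Okafor: $368,800 · Lindqvist: $97,700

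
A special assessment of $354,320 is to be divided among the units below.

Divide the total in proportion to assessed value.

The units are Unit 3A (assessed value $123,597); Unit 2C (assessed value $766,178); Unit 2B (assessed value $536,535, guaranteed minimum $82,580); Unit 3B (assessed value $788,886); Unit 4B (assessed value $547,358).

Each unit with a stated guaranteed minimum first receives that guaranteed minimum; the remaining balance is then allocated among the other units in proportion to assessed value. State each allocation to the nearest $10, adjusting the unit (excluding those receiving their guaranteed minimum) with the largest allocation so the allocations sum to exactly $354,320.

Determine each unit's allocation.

Minimums first: Unit 2B $82,580. Remaining pool $271,740.
Remaining pool split over remaining assessed value 2,226,019: Unit 3A 15,088.03 → $15,090; Unit 2C 93,530.74 → $93,530; Unit 3B 96,302.81 → $96,300; Unit 4B 66,818.42 → $66,820.

Unit 3A: $15,090 · Unit 2C: $93,530 · Unit 2B: $82,580 · Unit 3B: $96,300 · Unit 4B: $66,820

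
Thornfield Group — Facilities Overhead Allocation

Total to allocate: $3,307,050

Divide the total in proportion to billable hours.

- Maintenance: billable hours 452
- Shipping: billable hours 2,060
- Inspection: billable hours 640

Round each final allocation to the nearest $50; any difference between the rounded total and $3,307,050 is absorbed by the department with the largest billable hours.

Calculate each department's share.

Billable hours total: 3,152.
Pro-rata amounts: Maintenance 452/3,152 × $3,307,050 = 474,234.33; Shipping 2,060/3,152 × $3,307,050 = 2,161,333.44; Inspection 640/3,152 × $3,307,050 = 671,482.23.
Rounded to nearest $50: Maintenance $474,250; Shipping $2,161,350; Inspection $671,500. Sum = $3,307,100.
Difference $3,307,050 − $3,307,100 = −$50 applied to largest billable hours (Shipping): Shipping becomes $2,161,300.

Maintenance: $474,250 | Shipping: $2,161,300 | Inspection: $671,500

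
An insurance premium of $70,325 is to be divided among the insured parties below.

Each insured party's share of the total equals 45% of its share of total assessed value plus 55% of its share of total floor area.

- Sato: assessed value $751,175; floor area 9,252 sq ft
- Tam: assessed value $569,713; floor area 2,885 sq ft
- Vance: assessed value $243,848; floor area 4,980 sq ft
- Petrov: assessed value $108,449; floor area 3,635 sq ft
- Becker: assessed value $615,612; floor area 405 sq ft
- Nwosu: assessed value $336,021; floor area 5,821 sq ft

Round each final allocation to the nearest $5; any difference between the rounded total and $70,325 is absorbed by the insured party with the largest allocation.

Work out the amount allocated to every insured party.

Assessed value total 2,624,818; floor area total 26,978.
Composite weights (45% assessed value + 55% floor area): Sato 0.3174; Tam 0.1565; Vance 0.1433; Petrov 0.0927; Becker 0.1138; Nwosu 0.1763.
Proportional shares: Sato 22,321.31; Tam 11,005.04; Vance 10,079.86; Petrov 6,519.07; Becker 8,002.81; Nwosu 12,396.91.
After rounding ($5): Sato $22,320; Tam $11,005; Vance $10,080; Petrov $6,520; Becker $8,005; Nwosu $12,395. Sum = $70,325.
No rounding difference to absorb.

Sato: $22,320; Tam: $11,005; Vance: $10,080; Petrov: $6,520; Becker: $8,005; Nwosu: $12,395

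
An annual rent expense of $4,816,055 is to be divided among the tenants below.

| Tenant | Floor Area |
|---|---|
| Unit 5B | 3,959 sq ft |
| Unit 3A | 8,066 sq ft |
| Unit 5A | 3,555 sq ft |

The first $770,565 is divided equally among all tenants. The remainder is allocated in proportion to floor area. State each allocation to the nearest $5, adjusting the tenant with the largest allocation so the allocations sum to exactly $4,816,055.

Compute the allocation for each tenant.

Unit 5B: $1,284,845 · Unit 3A: $2,351,265 · Unit 5A: $1,179,945

First tranche $770,565 split equally: $256,855 each.
Remainder $4,045,490 by floor area (total 15,580): Unit 5B 1,027,990.69 → $1,027,990; Unit 3A 2,094,410.93 → $2,094,410; Unit 5A 923,088.38 → $923,090.
Totals: Unit 5B $256,855 + $1,027,990 = $1,284,845; Unit 3A $256,855 + $2,094,410 = $2,351,265; Unit 5A $256,855 + $923,090 = $1,179,945.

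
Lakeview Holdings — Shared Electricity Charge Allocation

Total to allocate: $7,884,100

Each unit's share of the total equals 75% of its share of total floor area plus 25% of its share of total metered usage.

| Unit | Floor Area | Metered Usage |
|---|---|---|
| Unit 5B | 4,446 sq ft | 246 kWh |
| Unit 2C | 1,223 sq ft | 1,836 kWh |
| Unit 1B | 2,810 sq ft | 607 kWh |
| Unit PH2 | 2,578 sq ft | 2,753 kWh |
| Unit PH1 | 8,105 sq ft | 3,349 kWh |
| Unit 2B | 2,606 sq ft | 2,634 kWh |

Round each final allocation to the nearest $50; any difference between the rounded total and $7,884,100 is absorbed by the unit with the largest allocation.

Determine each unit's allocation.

Floor area total 21,768; metered usage total 11,425.
Combined weights (75% floor area + 25% metered usage): Unit 5B 0.1586; Unit 2C 0.0823; Unit 1B 0.1101; Unit PH2 0.1491; Unit PH1 0.3525; Unit 2B 0.1474.
Pro-rata amounts: Unit 5B 1,250,154.18; Unit 2C 648,960.74; Unit 1B 868,029.19; Unit PH2 1,175,233.46; Unit PH1 2,779,412.75; Unit 2B 1,162,309.68.
After rounding ($50): Unit 5B $1,250,150; Unit 2C $648,950; Unit 1B $868,050; Unit PH2 $1,175,250; Unit PH1 $2,779,400; Unit 2B $1,162,300. Sum = $7,884,100.
Rounded total matches; no reconciliation needed.

Unit 5B: $1,250,150 · Unit 2C: $648,950 · Unit 1B: $868,050 · Unit PH2: $1,175,250 · Unit PH1: $2,779,400 · Unit 2B: $1,162,300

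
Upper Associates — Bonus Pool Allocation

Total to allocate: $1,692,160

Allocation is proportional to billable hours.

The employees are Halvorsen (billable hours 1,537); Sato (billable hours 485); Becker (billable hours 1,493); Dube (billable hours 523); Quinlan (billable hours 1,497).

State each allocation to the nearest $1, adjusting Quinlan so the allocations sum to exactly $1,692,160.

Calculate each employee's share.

Combined billable hours = 5,535.
Unrounded shares: Halvorsen 1,537/5,535 × $1,692,160 = 469,891.58; Sato 485/5,535 × $1,692,160 = 148,274.18; Becker 1,493/5,535 × $1,692,160 = 456,439.91; Dube 523/5,535 × $1,692,160 = 159,891.54; Quinlan 1,497/5,535 × $1,692,160 = 457,662.79.
After rounding ($1): Halvorsen $469,892; Sato $148,274; Becker $456,440; Dube $159,892; Quinlan $457,663. Sum = $1,692,161.
Difference $1,692,160 − $1,692,161 = −$1 applied to Quinlan: Quinlan becomes $457,662.

Halvorsen: $469,892; Sato: $148,274; Becker: $456,440; Dube: $159,892; Quinlan: $457,662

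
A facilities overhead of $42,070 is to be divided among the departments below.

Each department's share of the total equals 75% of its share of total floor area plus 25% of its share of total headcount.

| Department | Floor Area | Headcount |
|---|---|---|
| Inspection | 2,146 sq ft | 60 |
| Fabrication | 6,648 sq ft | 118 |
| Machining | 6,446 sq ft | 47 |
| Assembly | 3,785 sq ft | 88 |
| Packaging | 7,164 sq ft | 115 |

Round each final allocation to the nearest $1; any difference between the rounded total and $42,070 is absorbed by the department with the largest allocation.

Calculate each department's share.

Totals — floor area 26,189, headcount 428.
Combined weights (75% floor area + 25% headcount): Inspection 0.0965; Fabrication 0.2593; Machining 0.2121; Assembly 0.1598; Packaging 0.2723.
Pro-rata amounts: Inspection 4,059.92; Fabrication 10,909.19; Machining 8,921.10; Assembly 6,722.64; Packaging 11,457.15.
At nearest $1: Inspection $4,060; Fabrication $10,909; Machining $8,921; Assembly $6,723; Packaging $11,457. Sum = $42,070.
No rounding difference to absorb.

Inspection: $4,060 · Fabrication: $10,909 · Machining: $8,921 · Assembly: $6,723 · Packaging: $11,457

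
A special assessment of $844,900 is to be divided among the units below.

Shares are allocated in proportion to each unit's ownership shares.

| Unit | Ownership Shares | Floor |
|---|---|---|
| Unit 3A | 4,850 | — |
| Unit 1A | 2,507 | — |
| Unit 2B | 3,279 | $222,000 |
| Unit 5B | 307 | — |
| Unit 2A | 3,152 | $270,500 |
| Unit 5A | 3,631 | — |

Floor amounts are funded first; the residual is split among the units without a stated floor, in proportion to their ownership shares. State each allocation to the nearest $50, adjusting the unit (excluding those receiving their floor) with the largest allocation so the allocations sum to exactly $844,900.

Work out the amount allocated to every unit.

Fund the minimums — Unit 2B $222,000; Unit 2A $270,500. Remaining pool $352,400.
Remaining pool split over remaining ownership shares 11,295: Unit 3A 151,318.28 → $151,300; Unit 1A 78,217.51 → $78,200; Unit 5B 9,578.29 → $9,600; Unit 5A 113,285.91 → $113,300.

Unit 3A: $151,300 · Unit 1A: $78,200 · Unit 2B: $222,000 · Unit 5B: $9,600 · Unit 2A: $270,500 · Unit 5A: $113,300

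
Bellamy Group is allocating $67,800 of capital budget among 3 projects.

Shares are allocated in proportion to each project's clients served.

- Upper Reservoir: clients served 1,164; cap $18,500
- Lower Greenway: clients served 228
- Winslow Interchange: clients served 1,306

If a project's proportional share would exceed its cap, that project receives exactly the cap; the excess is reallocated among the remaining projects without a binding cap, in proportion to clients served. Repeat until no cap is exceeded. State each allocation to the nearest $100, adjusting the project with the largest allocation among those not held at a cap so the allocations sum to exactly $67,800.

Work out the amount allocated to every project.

Upper Reservoir: $18,500; Lower Greenway: $7,300; Winslow Interchange: $42,000

Sum of clients served: 2,698.
Unconstrained shares: Upper Reservoir 29,251.00; Lower Greenway 5,729.58; Winslow Interchange 32,819.42.
Capped: Upper Reservoir ($18,500); residual $49,300 reallocated over remaining clients served 1,534.
Shares after redistribution: Lower Greenway 7,327.51 → $7,300; Winslow Interchange 41,972.49 → $42,000.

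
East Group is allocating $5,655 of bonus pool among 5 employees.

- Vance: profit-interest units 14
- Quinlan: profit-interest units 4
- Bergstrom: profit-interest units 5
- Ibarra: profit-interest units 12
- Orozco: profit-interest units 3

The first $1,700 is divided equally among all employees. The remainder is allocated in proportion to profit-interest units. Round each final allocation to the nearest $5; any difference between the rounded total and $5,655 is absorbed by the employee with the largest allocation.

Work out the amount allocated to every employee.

Vance: $1,800 | Quinlan: $755 | Bergstrom: $860 | Ibarra: $1,590 | Orozco: $650

Equal tier: $1,700 ÷ 5 = $340 apiece.
Remainder $3,955 by profit-interest units (total 38): Vance 1,457.11 → $1,455; Quinlan 416.32 → $415; Bergstrom 520.39 → $520; Ibarra 1,248.95 → $1,250; Orozco 312.24 → $310.
Rounding difference +$5 on remainder applied to Vance.
Totals: Vance $340 + $1,460 = $1,800; Quinlan $340 + $415 = $755; Bergstrom $340 + $520 = $860; Ibarra $340 + $1,250 = $1,590; Orozco $340 + $310 = $650.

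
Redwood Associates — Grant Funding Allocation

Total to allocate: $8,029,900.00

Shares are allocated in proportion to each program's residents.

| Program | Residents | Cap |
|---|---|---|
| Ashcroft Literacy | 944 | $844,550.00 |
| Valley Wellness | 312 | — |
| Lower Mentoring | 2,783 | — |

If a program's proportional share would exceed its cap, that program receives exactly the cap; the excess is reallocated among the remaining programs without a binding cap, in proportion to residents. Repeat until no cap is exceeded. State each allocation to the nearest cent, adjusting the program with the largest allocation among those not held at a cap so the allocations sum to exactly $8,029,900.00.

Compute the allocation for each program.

Combined residents = 4,039.
Pro-rata shares before constraints: Ashcroft Literacy 1,876,758.0094; Valley Wellness 620,284.4268; Lower Mentoring 5,532,857.5638.
Cap binds for Ashcroft Literacy ($844,550.00); residual $7,185,350.00 reallocated over remaining residents 3,095.
Remaining shares: Valley Wellness 724,338.9984 → $724,339.00; Lower Mentoring 6,461,011.0016 → $6,461,011.00.

Ashcroft Literacy: $844,550.00 · Valley Wellness: $724,339.00 · Lower Mentoring: $6,461,011.00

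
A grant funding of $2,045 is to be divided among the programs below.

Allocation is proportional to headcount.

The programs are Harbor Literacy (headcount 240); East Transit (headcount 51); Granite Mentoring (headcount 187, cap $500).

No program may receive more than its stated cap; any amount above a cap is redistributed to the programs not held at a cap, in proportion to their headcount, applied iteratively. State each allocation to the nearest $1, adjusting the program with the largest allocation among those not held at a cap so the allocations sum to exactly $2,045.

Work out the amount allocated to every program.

Harbor Literacy: $1,274; East Transit: $271; Granite Mentoring: $500

Total headcount = 478.
Pro-rata shares before constraints: Harbor Literacy 1,026.78; East Transit 218.19; Granite Mentoring 800.03.
Held at cap: Granite Mentoring ($500); residual $1,545 reallocated over remaining headcount 291.
Shares after redistribution: Harbor Literacy 1,274.23 → $1,274; East Transit 270.77 → $271.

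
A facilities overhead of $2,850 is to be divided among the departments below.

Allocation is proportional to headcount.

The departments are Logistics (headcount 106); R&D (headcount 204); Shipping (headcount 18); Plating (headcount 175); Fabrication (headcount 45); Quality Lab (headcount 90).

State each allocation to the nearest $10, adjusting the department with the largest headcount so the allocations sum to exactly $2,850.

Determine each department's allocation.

Sum of headcount: 638.
Raw shares: Logistics 106/638 × $2,850 = 473.51; R&D 204/638 × $2,850 = 911.29; Shipping 18/638 × $2,850 = 80.41; Plating 175/638 × $2,850 = 781.74; Fabrication 45/638 × $2,850 = 201.02; Quality Lab 90/638 × $2,850 = 402.04.
Rounded to nearest $10: Logistics $470; R&D $910; Shipping $80; Plating $780; Fabrication $200; Quality Lab $400. Sum = $2,840.
Difference $2,850 − $2,840 = +$10 applied to largest headcount (R&D): R&D becomes $920.

Logistics: $470; R&D: $920; Shipping: $80; Plating: $780; Fabrication: $200; Quality Lab: $400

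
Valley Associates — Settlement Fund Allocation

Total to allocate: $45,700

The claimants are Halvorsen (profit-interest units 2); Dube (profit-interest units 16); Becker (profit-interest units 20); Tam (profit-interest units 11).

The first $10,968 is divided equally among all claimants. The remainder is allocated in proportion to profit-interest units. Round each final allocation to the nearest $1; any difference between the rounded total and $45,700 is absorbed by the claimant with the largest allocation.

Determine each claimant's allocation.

Halvorsen: $4,160; Dube: $14,083; Becker: $16,918; Tam: $10,539

Equal tier: $10,968 ÷ 4 = $2,742 apiece.
Remainder $34,732 by profit-interest units (total 49): Halvorsen 1,417.63 → $1,418; Dube 11,341.06 → $11,341; Becker 14,176.33 → $14,176; Tam 7,796.98 → $7,797.
Totals: Halvorsen $2,742 + $1,418 = $4,160; Dube $2,742 + $11,341 = $14,083; Becker $2,742 + $14,176 = $16,918; Tam $2,742 + $7,797 = $10,539.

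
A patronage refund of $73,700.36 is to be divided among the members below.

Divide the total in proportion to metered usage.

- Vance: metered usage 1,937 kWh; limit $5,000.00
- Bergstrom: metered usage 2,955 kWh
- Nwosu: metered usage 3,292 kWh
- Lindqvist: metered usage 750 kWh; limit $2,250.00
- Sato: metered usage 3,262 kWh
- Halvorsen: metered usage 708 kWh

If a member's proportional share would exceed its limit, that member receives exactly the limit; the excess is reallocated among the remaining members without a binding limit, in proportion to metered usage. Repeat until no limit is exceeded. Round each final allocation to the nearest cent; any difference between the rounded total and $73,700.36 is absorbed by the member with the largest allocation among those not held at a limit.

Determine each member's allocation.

Vance: $5,000.00; Bergstrom: $19,219.03; Nwosu: $21,410.84; Lindqvist: $2,250.00; Sato: $21,215.73; Halvorsen: $4,604.76

Total metered usage = 12,904.
Pro-rata shares before constraints: Vance 11,063.0500; Bergstrom 16,877.2911; Nwosu 18,802.0447; Lindqvist 4,283.5764; Sato 18,630.7017; Halvorsen 4,043.6961.
Capped: Vance ($5,000.00), Lindqvist ($2,250.00); balance $66,450.36 reallocated over remaining metered usage 10,217.
Remaining shares: Bergstrom 19,219.0285 → $19,219.03; Nwosu 21,410.8432 → $21,410.84; Sato 21,215.7262 → $21,215.73; Halvorsen 4,604.7621 → $4,604.76.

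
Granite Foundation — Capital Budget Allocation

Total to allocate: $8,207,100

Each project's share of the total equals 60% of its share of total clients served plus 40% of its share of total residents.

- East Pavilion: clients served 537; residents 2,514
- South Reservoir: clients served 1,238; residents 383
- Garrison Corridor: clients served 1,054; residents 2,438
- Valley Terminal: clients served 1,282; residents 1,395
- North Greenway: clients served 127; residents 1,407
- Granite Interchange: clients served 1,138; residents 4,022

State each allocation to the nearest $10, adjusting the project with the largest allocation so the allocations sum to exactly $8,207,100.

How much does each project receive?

Clients served total 5,376; residents total 12,159.
Combined weights (60% clients served + 40% residents): East Pavilion 0.1426; South Reservoir 0.1508; Garrison Corridor 0.1978; Valley Terminal 0.1890; North Greenway 0.0605; Granite Interchange 0.2593.
Raw shares: East Pavilion 1,170,637.81; South Reservoir 1,237,379.24; Garrison Corridor 1,623,675.37; Valley Terminal 1,550,914.47; North Greenway 496,207.90; Granite Interchange 2,128,285.21.
Rounded to nearest $10: East Pavilion $1,170,640; South Reservoir $1,237,380; Garrison Corridor $1,623,680; Valley Terminal $1,550,910; North Greenway $496,210; Granite Interchange $2,128,290. Sum = $8,207,110.
Difference $8,207,100 − $8,207,110 = −$10 applied to largest allocation (Granite Interchange): Granite Interchange becomes $2,128,280.

East Pavilion: $1,170,640 · South Reservoir: $1,237,380 · Garrison Corridor: $1,623,680 · Valley Terminal: $1,550,910 · North Greenway: $496,210 · Granite Interchange: $2,128,280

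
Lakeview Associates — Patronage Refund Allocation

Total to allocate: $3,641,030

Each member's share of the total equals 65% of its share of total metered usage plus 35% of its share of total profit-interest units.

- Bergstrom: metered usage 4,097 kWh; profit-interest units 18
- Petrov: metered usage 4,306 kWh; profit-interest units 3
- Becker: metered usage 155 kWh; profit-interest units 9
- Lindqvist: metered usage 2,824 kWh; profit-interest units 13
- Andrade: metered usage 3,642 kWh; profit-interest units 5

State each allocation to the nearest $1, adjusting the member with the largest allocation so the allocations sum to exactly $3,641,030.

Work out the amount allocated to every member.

Totals — metered usage 15,024, profit-interest units 48.
Composite weights (65% metered usage + 35% profit-interest units): Bergstrom 0.3085; Petrov 0.2082; Becker 0.0723; Lindqvist 0.2170; Andrade 0.1940.
Unrounded shares: Bergstrom 1,123,268.90; Petrov 757,954.17; Becker 263,359.11; Lindqvist 789,992.51; Andrade 706,455.30.
At nearest $1: Bergstrom $1,123,269; Petrov $757,954; Becker $263,359; Lindqvist $789,993; Andrade $706,455. Sum = $3,641,030.
Rounded total matches; no reconciliation needed.

Bergstrom: $1,123,269 · Petrov: $757,954 · Becker: $263,359 · Lindqvist: $789,993 · Andrade: $706,455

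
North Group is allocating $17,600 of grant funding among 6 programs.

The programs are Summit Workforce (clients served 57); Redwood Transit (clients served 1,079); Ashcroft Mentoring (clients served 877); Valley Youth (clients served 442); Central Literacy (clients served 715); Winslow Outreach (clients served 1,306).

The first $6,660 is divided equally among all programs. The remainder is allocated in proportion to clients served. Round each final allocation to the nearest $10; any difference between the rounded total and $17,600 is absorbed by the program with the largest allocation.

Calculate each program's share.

Summit Workforce: $1,250 · Redwood Transit: $3,750 · Ashcroft Mentoring: $3,250 · Valley Youth: $2,190 · Central Literacy: $2,860 · Winslow Outreach: $4,300

Equal tier: $6,660 ÷ 6 = $1,110 apiece.
Remainder $10,940 by clients served (total 4,476): Summit Workforce 139.32 → $140; Redwood Transit 2,637.23 → $2,640; Ashcroft Mentoring 2,143.52 → $2,140; Valley Youth 1,080.31 → $1,080; Central Literacy 1,747.56 → $1,750; Winslow Outreach 3,192.06 → $3,190.
Totals: Summit Workforce $1,110 + $140 = $1,250; Redwood Transit $1,110 + $2,640 = $3,750; Ashcroft Mentoring $1,110 + $2,140 = $3,250; Valley Youth $1,110 + $1,080 = $2,190; Central Literacy $1,110 + $1,750 = $2,860; Winslow Outreach $1,110 + $3,190 = $4,300.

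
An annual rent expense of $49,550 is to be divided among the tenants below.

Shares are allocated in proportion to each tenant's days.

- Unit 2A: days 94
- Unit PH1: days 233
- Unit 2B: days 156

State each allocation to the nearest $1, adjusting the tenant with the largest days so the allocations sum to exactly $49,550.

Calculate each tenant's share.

Unit 2A: $9,643 · Unit PH1: $23,903 · Unit 2B: $16,004

Days total: 94 + 233 + 156 = 483.
Pro-rata amounts: Unit 2A 9,643.27; Unit PH1 23,903.00; Unit 2B 16,003.73.
At nearest $1: Unit 2A $9,643; Unit PH1 $23,903; Unit 2B $16,004. Sum = $49,550.
Sum already equals the total — no adjustment.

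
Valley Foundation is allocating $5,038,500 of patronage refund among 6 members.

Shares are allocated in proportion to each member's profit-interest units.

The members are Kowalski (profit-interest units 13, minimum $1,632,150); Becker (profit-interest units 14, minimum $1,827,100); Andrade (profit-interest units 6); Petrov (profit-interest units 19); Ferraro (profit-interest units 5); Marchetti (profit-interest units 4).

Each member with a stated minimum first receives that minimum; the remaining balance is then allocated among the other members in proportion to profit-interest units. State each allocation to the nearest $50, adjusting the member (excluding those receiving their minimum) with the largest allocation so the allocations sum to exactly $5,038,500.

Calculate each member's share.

Fund the minimums — Kowalski $1,632,150; Becker $1,827,100. Balance $1,579,250.
Balance split over remaining profit-interest units 34: Andrade 278,691.18 → $278,700; Petrov 882,522.06 → $882,500; Ferraro 232,242.65 → $232,250; Marchetti 185,794.12 → $185,800.

Kowalski: $1,632,150; Becker: $1,827,100; Andrade: $278,700; Petrov: $882,500; Ferraro: $232,250; Marchetti: $185,800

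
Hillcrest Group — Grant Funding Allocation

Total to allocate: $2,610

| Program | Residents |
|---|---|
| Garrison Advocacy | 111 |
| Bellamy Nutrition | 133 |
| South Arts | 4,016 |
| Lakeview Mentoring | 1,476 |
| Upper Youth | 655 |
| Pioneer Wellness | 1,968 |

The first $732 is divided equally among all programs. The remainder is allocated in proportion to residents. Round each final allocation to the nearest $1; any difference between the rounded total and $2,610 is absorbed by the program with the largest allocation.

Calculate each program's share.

Garrison Advocacy: $147; Bellamy Nutrition: $152; South Arts: $1,024; Lakeview Mentoring: $454; Upper Youth: $269; Pioneer Wellness: $564

First tranche $732 split equally: $122 each.
Remainder $1,878 by residents (total 8,359): Garrison Advocacy 24.94 → $25; Bellamy Nutrition 29.88 → $30; South Arts 902.27 → $902; Lakeview Mentoring 331.61 → $332; Upper Youth 147.16 → $147; Pioneer Wellness 442.15 → $442.
Totals: Garrison Advocacy $122 + $25 = $147; Bellamy Nutrition $122 + $30 = $152; South Arts $122 + $902 = $1,024; Lakeview Mentoring $122 + $332 = $454; Upper Youth $122 + $147 = $269; Pioneer Wellness $122 + $442 = $564.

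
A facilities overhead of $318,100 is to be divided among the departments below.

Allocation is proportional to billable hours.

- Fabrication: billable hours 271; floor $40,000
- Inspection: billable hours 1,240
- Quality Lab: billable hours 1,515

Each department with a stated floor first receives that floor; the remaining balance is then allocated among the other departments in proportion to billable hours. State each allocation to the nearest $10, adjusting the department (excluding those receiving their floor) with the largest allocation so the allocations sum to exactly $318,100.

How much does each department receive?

Minimums first: Fabrication $40,000. Residual $278,100.
Residual split over remaining billable hours 2,755: Inspection 125,170.24 → $125,170; Quality Lab 152,929.76 → $152,930.

Fabrication: $40,000 | Inspection: $125,170 | Quality Lab: $152,930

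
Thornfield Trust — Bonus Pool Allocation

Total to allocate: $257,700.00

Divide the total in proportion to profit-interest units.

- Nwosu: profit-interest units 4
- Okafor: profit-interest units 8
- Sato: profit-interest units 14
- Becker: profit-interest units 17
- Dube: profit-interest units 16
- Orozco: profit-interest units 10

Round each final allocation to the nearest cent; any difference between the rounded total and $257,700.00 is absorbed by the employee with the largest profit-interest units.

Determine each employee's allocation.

Combined profit-interest units = 4 + 8 + 14 + 17 + 16 + 10 = 69.
Unrounded shares: Nwosu 14,939.1304; Okafor 29,878.2609; Sato 52,286.9565; Becker 63,491.3043; Dube 59,756.5217; Orozco 37,347.8261.
At nearest cent: Nwosu $14,939.13; Okafor $29,878.26; Sato $52,286.96; Becker $63,491.30; Dube $59,756.52; Orozco $37,347.83. Sum = $257,700.00.
Sum already equals the total — no adjustment.

Nwosu: $14,939.13 | Okafor: $29,878.26 | Sato: $52,286.96 | Becker: $63,491.30 | Dube: $59,756.52 | Orozco: $37,347.83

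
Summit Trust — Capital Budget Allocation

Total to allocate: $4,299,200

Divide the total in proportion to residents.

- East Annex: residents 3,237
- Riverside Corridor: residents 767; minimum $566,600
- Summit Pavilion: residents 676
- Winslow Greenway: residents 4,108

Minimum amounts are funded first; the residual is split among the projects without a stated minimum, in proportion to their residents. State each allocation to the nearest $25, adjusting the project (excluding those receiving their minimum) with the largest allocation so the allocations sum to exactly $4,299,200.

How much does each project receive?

East Annex: $1,506,350; Riverside Corridor: $566,600; Summit Pavilion: $314,575; Winslow Greenway: $1,911,675

Fund the minimums — Riverside Corridor $566,600. Balance $3,732,600.
Balance split over remaining residents 8,021: East Annex 1,506,349.11 → $1,506,350; Summit Pavilion 314,578.93 → $314,575; Winslow Greenway 1,911,671.96 → $1,911,675.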